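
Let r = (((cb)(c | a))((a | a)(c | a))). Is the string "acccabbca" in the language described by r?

No split of acccabbca into u·v has ((cb)(c|a)) matching u and ((a|a)(c|a)) matching v.

no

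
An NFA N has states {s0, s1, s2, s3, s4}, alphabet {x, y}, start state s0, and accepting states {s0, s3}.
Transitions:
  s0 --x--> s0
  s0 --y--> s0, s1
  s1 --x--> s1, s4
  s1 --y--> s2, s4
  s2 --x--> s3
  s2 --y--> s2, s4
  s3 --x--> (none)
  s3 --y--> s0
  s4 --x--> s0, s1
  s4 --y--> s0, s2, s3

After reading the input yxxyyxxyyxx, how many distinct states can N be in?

Start: {s0}
read y: {s0, s1}
read x: {s0, s1, s4}
read x: {s0, s1, s4}
read y: {s0, s1, s2, s3, s4}
read y: {s0, s1, s2, s3, s4}
read x: {s0, s1, s3, s4}
read x: {s0, s1, s4}
read y: {s0, s1, s2, s3, s4}
read y: {s0, s1, s2, s3, s4}
read x: {s0, s1, s3, s4}
read x: {s0, s1, s4}
Final reachable set {s0, s1, s4} has 3 states.

3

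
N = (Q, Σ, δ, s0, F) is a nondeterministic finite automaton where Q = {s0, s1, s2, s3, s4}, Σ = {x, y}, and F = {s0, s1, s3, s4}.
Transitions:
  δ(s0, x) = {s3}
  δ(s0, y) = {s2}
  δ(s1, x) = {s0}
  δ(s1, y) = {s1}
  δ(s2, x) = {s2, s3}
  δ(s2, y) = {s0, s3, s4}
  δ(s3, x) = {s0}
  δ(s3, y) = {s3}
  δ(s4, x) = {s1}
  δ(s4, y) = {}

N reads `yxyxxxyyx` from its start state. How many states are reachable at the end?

3

Start: {s0}
read y: {s2}
read x: {s2, s3}
read y: {s0, s3, s4}
read x: {s0, s1, s3}
read x: {s0, s3}
read x: {s0, s3}
read y: {s2, s3}
read y: {s0, s3, s4}
read x: {s0, s1, s3}
Final reachable set {s0, s1, s3} has 3 states.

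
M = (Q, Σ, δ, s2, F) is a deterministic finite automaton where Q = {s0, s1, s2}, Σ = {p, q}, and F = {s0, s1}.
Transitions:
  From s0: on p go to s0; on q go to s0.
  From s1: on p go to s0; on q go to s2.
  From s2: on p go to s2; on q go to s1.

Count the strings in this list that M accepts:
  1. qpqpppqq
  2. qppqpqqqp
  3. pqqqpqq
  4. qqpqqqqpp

qpqpppqq: accepted
qppqpqqqp: accepted
pqqqpqq: accepted
qqpqqqqpp: rejected

3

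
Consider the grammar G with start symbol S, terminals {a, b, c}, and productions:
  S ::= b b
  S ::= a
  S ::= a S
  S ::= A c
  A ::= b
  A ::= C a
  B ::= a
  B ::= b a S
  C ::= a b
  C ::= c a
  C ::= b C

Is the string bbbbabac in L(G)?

yes

S ⇒ Ac ⇒ Cac ⇒ bCac ⇒ bbCac ⇒ bbbCac ⇒ bbbbCac ⇒ bbbbabac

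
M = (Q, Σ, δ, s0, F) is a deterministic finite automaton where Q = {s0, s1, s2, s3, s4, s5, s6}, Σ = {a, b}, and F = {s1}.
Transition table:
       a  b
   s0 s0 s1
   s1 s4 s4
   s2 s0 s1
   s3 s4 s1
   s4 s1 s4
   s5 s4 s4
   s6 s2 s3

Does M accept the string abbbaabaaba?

s0 --a--> s0
s0 --b--> s1
s1 --b--> s4
s4 --b--> s4
s4 --a--> s1
s1 --a--> s4
s4 --b--> s4
s4 --a--> s1
s1 --a--> s4
s4 --b--> s4
s4 --a--> s1
End in state s1, which is an accepting state.

accepted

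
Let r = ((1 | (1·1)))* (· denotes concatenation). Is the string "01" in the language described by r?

01 cannot be split into zero or more pieces each matching (1|(1·1)).

no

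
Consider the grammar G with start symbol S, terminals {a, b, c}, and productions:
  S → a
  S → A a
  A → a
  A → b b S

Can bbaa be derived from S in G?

S ⇒ Aa ⇒ bbSa ⇒ bbaa

yes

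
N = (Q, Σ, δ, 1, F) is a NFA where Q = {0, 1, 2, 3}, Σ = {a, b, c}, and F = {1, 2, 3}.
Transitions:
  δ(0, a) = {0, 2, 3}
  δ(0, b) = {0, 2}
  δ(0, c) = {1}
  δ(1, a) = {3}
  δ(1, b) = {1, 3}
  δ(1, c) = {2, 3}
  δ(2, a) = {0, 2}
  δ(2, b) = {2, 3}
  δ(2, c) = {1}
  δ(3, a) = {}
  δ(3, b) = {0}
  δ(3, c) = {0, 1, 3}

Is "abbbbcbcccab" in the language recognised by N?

Start: {1}
read a: {3}
read b: {0}
read b: {0, 2}
read b: {0, 2, 3}
read b: {0, 2, 3}
read c: {0, 1, 3}
read b: {0, 1, 2, 3}
read c: {0, 1, 2, 3}
read c: {0, 1, 2, 3}
read c: {0, 1, 2, 3}
read a: {0, 2, 3}
read b: {0, 2, 3}
Reachable ∩ accepting = {2, 3} — nonempty.

accepted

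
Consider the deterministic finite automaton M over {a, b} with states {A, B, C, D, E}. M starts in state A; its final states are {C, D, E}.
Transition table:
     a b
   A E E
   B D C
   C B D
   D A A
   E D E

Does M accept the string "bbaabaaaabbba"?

accepted

A --b--> E
E --b--> E
E --a--> D
D --a--> A
A --b--> E
E --a--> D
D --a--> A
A --a--> E
E --a--> D
D --b--> A
A --b--> E
E --b--> E
E --a--> D
End in state D, which is an accepting state.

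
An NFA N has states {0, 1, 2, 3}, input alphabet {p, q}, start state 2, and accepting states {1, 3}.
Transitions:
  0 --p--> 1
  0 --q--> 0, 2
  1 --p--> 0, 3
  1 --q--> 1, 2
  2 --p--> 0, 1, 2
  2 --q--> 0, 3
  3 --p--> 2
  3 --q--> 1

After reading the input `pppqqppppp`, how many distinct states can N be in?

4

Start: {2}
read p: {0, 1, 2}
read p: {0, 1, 2, 3}
read p: {0, 1, 2, 3}
read q: {0, 1, 2, 3}
read q: {0, 1, 2, 3}
read p: {0, 1, 2, 3}
read p: {0, 1, 2, 3}
read p: {0, 1, 2, 3}
read p: {0, 1, 2, 3}
read p: {0, 1, 2, 3}
Final reachable set {0, 1, 2, 3} has 4 states.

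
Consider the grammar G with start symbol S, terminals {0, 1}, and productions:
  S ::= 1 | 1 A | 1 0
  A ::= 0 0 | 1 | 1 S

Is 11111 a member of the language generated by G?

yes

S ⇒ 1A ⇒ 11S ⇒ 111A ⇒ 1111S ⇒ 11111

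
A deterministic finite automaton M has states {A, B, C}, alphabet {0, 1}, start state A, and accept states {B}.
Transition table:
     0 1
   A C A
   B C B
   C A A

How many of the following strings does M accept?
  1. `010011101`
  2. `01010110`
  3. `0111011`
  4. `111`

`010011101`: rejected
`01010110`: rejected
`0111011`: rejected
`111`: rejected

0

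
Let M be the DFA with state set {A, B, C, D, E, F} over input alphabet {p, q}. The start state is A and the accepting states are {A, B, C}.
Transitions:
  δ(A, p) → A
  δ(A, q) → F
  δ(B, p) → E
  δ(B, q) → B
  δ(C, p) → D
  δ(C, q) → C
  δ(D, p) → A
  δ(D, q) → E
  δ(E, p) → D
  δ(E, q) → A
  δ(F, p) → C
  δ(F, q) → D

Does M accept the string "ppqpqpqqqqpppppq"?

rejected

A --p--> A
A --p--> A
A --q--> F
F --p--> C
C --q--> C
C --p--> D
D --q--> E
E --q--> A
A --q--> F
F --q--> D
D --p--> A
A --p--> A
A --p--> A
A --p--> A
A --p--> A
A --q--> F
End in state F, which is not an accepting state.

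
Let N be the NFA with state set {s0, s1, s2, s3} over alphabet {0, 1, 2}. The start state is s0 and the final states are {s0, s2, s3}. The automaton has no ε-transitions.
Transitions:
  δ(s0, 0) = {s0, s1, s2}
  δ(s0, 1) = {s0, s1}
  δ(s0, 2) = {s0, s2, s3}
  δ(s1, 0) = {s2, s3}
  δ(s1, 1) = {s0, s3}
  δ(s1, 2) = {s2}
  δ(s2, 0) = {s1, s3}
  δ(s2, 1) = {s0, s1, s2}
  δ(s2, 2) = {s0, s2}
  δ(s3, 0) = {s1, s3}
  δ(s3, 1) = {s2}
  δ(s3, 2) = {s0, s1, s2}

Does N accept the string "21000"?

accepted

Start: {s0}
read 2: {s0, s2, s3}
read 1: {s0, s1, s2}
read 0: {s0, s1, s2, s3}
read 0: {s0, s1, s2, s3}
read 0: {s0, s1, s2, s3}
Reachable ∩ accepting = {s0, s2, s3} — nonempty.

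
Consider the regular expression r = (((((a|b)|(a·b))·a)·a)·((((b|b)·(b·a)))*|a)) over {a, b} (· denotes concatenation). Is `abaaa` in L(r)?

Split as abaa·a: ((((a|b)|(a·b))·a)·a) matches abaa and ((((b|b)·(b·a)))*|a) matches a.

yes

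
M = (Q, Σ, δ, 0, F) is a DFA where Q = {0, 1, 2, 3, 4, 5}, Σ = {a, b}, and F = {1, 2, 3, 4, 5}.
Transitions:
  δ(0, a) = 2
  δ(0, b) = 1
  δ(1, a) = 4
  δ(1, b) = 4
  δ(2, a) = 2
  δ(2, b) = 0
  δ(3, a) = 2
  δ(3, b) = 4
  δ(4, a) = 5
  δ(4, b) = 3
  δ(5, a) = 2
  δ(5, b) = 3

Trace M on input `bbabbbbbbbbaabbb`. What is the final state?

0 --b--> 1
1 --b--> 4
4 --a--> 5
5 --b--> 3
3 --b--> 4
4 --b--> 3
3 --b--> 4
4 --b--> 3
3 --b--> 4
4 --b--> 3
3 --b--> 4
4 --a--> 5
5 --a--> 2
2 --b--> 0
0 --b--> 1
1 --b--> 4

4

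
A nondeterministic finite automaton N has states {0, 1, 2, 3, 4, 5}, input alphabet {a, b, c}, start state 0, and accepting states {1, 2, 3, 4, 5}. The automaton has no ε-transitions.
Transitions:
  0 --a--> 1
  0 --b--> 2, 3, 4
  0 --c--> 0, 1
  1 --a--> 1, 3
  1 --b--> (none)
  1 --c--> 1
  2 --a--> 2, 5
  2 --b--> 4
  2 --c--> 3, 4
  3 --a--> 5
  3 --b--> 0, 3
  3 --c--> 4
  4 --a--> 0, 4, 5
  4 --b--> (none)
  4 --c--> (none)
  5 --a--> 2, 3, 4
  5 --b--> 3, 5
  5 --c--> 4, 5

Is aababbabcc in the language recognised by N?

accepted

Start: {0}
read a: {1}
read a: {1, 3}
read b: {0, 3}
read a: {1, 5}
read b: {3, 5}
read b: {0, 3, 5}
read a: {1, 2, 3, 4, 5}
read b: {0, 3, 4, 5}
read c: {0, 1, 4, 5}
read c: {0, 1, 4, 5}
Reachable ∩ accepting = {1, 4, 5} — nonempty.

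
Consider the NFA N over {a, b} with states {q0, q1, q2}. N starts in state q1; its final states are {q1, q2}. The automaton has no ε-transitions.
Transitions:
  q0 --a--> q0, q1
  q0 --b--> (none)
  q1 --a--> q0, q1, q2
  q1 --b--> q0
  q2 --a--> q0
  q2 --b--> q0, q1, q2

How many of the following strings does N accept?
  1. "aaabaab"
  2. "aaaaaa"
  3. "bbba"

"aaabaab": accepted
"aaaaaa": accepted
"bbba": rejected

2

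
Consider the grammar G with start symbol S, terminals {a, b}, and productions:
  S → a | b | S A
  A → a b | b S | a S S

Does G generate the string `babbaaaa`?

S ⇒ SA ⇒ SAA ⇒ SAAA ⇒ bAAA ⇒ babAA ⇒ babbSA ⇒ babbaA ⇒ babbaaSS ⇒ babbaaaS ⇒ babbaaaa

yes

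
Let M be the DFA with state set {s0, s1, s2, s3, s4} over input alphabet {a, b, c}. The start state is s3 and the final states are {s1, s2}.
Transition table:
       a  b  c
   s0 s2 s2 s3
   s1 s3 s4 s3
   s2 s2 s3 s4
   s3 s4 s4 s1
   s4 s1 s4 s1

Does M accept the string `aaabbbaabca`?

rejected

s3 --a--> s4
s4 --a--> s1
s1 --a--> s3
s3 --b--> s4
s4 --b--> s4
s4 --b--> s4
s4 --a--> s1
s1 --a--> s3
s3 --b--> s4
s4 --c--> s1
s1 --a--> s3
End in state s3, which is not an accepting state.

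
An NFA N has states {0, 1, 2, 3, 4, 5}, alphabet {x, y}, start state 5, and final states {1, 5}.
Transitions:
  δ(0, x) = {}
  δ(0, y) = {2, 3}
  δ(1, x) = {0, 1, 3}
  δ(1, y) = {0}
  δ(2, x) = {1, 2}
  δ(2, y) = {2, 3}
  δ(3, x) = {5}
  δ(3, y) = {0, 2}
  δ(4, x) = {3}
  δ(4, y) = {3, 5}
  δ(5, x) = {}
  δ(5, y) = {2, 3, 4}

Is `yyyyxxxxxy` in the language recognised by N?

Start: {5}
read y: {2, 3, 4}
read y: {0, 2, 3, 5}
read y: {0, 2, 3, 4}
read y: {0, 2, 3, 5}
read x: {1, 2, 5}
read x: {0, 1, 2, 3}
read x: {0, 1, 2, 3, 5}
read x: {0, 1, 2, 3, 5}
read x: {0, 1, 2, 3, 5}
read y: {0, 2, 3, 4}
Reachable ∩ accepting = {} — empty.

rejected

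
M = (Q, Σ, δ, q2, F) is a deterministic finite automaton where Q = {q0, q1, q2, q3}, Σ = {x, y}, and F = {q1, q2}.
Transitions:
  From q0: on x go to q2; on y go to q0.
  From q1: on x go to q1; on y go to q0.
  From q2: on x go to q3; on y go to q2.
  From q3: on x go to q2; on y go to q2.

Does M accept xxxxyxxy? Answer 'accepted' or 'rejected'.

accepted

q2 --x--> q3
q3 --x--> q2
q2 --x--> q3
q3 --x--> q2
q2 --y--> q2
q2 --x--> q3
q3 --x--> q2
q2 --y--> q2
End in state q2, which is an accepting state.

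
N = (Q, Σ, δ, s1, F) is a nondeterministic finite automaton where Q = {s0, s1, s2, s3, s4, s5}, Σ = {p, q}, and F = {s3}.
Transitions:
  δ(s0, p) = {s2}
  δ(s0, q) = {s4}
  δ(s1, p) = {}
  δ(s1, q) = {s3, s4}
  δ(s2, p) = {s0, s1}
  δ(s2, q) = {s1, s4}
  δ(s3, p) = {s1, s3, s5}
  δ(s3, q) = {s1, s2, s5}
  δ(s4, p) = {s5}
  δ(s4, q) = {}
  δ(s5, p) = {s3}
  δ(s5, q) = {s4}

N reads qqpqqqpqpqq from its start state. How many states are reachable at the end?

Start: {s1}
read q: {s3, s4}
read q: {s1, s2, s5}
read p: {s0, s1, s3}
read q: {s1, s2, s3, s4, s5}
read q: {s1, s2, s3, s4, s5}
read q: {s1, s2, s3, s4, s5}
read p: {s0, s1, s3, s5}
read q: {s1, s2, s3, s4, s5}
read p: {s0, s1, s3, s5}
read q: {s1, s2, s3, s4, s5}
read q: {s1, s2, s3, s4, s5}
Final reachable set {s1, s2, s3, s4, s5} has 5 states.

5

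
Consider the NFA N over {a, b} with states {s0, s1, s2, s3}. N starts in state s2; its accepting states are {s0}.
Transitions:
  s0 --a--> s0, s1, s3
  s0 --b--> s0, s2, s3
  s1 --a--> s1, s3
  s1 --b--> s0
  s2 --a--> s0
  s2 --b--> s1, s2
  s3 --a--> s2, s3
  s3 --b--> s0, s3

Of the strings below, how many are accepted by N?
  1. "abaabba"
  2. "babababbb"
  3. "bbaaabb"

"abaabba": accepted
"babababbb": accepted
"bbaaabb": accepted

3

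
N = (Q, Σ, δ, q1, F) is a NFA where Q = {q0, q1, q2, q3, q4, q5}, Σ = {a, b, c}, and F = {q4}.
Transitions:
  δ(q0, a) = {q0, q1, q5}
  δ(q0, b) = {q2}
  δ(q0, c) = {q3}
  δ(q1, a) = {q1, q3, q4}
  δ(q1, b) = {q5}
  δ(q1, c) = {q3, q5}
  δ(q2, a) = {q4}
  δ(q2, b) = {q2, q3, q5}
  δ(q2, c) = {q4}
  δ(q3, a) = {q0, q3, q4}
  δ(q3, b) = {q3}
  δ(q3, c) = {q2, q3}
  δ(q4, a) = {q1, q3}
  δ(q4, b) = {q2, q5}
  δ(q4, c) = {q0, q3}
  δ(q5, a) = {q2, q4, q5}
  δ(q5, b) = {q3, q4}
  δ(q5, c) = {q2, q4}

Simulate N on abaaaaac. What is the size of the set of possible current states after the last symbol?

Start: {q1}
read a: {q1, q3, q4}
read b: {q2, q3, q5}
read a: {q0, q2, q3, q4, q5}
read a: {q0, q1, q2, q3, q4, q5}
read a: {q0, q1, q2, q3, q4, q5}
read a: {q0, q1, q2, q3, q4, q5}
read a: {q0, q1, q2, q3, q4, q5}
read c: {q0, q2, q3, q4, q5}
Final reachable set {q0, q2, q3, q4, q5} has 5 states.

5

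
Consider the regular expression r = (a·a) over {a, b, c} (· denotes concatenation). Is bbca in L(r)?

no

No split of bbca into u·v has a matching u and a matching v.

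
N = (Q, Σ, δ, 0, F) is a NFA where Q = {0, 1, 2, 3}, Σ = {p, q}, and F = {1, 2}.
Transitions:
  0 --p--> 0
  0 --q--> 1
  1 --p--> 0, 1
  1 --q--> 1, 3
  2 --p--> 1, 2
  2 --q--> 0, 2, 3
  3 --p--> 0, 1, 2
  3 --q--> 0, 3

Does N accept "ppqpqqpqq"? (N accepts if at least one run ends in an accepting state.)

Start: {0}
read p: {0}
read p: {0}
read q: {1}
read p: {0, 1}
read q: {1, 3}
read q: {0, 1, 3}
read p: {0, 1, 2}
read q: {0, 1, 2, 3}
read q: {0, 1, 2, 3}
Reachable ∩ accepting = {1, 2} — nonempty.

accepted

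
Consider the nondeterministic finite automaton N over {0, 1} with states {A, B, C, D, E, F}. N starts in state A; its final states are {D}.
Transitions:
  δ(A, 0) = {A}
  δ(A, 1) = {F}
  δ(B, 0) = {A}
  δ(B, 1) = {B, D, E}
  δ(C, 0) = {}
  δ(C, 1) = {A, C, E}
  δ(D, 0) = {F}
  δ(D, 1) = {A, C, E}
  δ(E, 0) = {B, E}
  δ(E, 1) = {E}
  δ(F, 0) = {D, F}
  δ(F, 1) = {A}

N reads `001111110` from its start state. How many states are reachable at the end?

1

Start: {A}
read 0: {A}
read 0: {A}
read 1: {F}
read 1: {A}
read 1: {F}
read 1: {A}
read 1: {F}
read 1: {A}
read 0: {A}
Final reachable set {A} has 1 state.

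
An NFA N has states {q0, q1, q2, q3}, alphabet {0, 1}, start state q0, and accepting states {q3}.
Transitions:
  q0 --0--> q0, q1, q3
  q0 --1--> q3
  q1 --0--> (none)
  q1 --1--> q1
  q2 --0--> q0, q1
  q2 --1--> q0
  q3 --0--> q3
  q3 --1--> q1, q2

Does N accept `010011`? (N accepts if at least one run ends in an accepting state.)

Start: {q0}
read 0: {q0, q1, q3}
read 1: {q1, q2, q3}
read 0: {q0, q1, q3}
read 0: {q0, q1, q3}
read 1: {q1, q2, q3}
read 1: {q0, q1, q2}
Reachable ∩ accepting = {} — empty.

rejected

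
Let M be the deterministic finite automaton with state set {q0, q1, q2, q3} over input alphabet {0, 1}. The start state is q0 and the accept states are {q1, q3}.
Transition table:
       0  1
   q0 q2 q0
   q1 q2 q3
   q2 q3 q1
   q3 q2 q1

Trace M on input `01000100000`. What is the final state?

q0 --0--> q2
q2 --1--> q1
q1 --0--> q2
q2 --0--> q3
q3 --0--> q2
q2 --1--> q1
q1 --0--> q2
q2 --0--> q3
q3 --0--> q2
q2 --0--> q3
q3 --0--> q2

q2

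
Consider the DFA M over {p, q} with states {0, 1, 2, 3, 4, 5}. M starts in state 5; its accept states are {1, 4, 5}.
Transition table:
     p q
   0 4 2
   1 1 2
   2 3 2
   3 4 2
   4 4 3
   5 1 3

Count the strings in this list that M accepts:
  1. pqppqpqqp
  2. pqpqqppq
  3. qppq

pqppqpqqp: rejected
pqpqqppq: rejected
qppq: rejected

0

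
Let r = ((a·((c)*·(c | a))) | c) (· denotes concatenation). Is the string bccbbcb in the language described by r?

Neither (a·((c)*·(c|a))) nor c matches bccbbcb.

no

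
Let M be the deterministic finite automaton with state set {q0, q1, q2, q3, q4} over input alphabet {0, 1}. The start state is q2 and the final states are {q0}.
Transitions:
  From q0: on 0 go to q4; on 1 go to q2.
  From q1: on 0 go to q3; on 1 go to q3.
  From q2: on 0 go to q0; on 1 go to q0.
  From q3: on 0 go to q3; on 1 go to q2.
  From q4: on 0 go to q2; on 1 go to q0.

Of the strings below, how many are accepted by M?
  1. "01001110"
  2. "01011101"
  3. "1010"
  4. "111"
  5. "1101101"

"01001110": rejected
"01011101": rejected
"1010": rejected
"111": accepted
"1101101": accepted

2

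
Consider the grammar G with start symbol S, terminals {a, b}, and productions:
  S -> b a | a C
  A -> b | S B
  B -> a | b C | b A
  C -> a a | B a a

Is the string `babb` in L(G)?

no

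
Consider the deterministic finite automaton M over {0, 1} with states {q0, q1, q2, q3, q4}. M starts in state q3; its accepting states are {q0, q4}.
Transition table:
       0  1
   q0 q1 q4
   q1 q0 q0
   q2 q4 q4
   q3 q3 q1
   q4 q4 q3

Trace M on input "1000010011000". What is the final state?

q3

q3 --1--> q1
q1 --0--> q0
q0 --0--> q1
q1 --0--> q0
q0 --0--> q1
q1 --1--> q0
q0 --0--> q1
q1 --0--> q0
q0 --1--> q4
q4 --1--> q3
q3 --0--> q3
q3 --0--> q3
q3 --0--> q3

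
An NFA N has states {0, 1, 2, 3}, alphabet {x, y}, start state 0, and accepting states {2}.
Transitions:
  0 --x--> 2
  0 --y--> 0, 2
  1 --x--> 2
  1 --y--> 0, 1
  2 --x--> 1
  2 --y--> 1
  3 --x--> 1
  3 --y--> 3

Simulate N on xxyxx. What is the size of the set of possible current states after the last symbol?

1

Start: {0}
read x: {2}
read x: {1}
read y: {0, 1}
read x: {2}
read x: {1}
Final reachable set {1} has 1 state.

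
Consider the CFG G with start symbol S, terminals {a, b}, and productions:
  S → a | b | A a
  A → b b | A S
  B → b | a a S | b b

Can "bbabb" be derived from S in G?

no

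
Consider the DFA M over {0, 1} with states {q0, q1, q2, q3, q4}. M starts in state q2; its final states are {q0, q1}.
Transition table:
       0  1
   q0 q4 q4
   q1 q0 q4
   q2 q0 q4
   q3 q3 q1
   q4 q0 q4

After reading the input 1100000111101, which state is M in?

q4

q2 --1--> q4
q4 --1--> q4
q4 --0--> q0
q0 --0--> q4
q4 --0--> q0
q0 --0--> q4
q4 --0--> q0
q0 --1--> q4
q4 --1--> q4
q4 --1--> q4
q4 --1--> q4
q4 --0--> q0
q0 --1--> q4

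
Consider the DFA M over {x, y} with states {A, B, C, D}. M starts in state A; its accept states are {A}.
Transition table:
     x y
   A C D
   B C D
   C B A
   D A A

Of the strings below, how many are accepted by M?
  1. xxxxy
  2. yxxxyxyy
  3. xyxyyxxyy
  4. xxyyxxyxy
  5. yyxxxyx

1

xxxxy: rejected
yxxxyxyy: accepted
xyxyyxxyy: rejected
xxyyxxyxy: rejected
yyxxxyx: rejected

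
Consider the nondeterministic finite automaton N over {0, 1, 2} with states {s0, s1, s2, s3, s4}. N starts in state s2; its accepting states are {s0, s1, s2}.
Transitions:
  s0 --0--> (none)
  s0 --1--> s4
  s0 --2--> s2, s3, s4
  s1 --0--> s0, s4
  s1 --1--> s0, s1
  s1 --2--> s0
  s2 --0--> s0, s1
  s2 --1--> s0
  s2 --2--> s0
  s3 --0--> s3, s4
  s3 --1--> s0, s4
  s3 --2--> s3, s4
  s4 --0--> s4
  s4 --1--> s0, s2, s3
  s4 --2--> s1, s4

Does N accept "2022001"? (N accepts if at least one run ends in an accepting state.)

rejected

Start: {s2}
read 2: {s0}
read 0: {}
The reachable set is empty and stays empty for the remaining 5 symbols.
Reachable ∩ accepting = {} — empty.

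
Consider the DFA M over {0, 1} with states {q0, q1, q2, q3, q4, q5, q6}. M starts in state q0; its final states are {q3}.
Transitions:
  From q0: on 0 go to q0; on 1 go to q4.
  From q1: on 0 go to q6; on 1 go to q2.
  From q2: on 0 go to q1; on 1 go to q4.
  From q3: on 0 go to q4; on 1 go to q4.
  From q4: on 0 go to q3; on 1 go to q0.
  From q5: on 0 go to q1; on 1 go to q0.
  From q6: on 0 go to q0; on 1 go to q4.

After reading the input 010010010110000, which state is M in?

q0

q0 --0--> q0
q0 --1--> q4
q4 --0--> q3
q3 --0--> q4
q4 --1--> q0
q0 --0--> q0
q0 --0--> q0
q0 --1--> q4
q4 --0--> q3
q3 --1--> q4
q4 --1--> q0
q0 --0--> q0
q0 --0--> q0
q0 --0--> q0
q0 --0--> q0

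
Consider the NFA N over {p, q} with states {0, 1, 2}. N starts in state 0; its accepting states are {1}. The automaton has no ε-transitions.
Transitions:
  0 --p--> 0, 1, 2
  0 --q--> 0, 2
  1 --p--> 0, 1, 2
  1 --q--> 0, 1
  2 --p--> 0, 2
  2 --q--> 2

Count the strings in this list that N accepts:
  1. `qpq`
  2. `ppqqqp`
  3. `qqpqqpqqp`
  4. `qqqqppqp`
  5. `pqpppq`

5

`qpq`: accepted
`ppqqqp`: accepted
`qqpqqpqqp`: accepted
`qqqqppqp`: accepted
`pqpppq`: accepted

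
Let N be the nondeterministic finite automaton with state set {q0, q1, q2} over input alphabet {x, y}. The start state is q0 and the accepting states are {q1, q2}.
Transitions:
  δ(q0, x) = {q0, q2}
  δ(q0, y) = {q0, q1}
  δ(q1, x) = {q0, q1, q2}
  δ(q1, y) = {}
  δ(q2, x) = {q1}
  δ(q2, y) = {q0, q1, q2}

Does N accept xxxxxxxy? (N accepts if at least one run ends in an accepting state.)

Start: {q0}
read x: {q0, q2}
read x: {q0, q1, q2}
read x: {q0, q1, q2}
read x: {q0, q1, q2}
read x: {q0, q1, q2}
read x: {q0, q1, q2}
read x: {q0, q1, q2}
read y: {q0, q1, q2}
Reachable ∩ accepting = {q1, q2} — nonempty.

accepted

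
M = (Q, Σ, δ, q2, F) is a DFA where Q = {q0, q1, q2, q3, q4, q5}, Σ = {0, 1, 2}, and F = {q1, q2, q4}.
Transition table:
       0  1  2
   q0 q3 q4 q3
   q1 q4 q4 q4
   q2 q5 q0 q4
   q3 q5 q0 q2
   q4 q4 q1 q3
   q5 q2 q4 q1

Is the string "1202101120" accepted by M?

q2 --1--> q0
q0 --2--> q3
q3 --0--> q5
q5 --2--> q1
q1 --1--> q4
q4 --0--> q4
q4 --1--> q1
q1 --1--> q4
q4 --2--> q3
q3 --0--> q5
End in state q5, which is not an accepting state.

rejected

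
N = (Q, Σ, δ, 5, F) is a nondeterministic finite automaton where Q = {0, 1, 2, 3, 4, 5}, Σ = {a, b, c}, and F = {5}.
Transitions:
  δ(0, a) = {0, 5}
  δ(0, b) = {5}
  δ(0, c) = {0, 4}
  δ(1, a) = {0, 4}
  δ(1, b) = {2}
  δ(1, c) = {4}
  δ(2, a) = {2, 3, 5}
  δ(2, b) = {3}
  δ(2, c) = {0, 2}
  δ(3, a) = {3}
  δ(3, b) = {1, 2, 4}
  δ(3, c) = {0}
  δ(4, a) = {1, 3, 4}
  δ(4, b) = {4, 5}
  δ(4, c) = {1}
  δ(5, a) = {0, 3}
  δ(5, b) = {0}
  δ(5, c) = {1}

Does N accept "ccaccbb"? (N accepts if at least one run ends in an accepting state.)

Start: {5}
read c: {1}
read c: {4}
read a: {1, 3, 4}
read c: {0, 1, 4}
read c: {0, 1, 4}
read b: {2, 4, 5}
read b: {0, 3, 4, 5}
Reachable ∩ accepting = {5} — nonempty.

accepted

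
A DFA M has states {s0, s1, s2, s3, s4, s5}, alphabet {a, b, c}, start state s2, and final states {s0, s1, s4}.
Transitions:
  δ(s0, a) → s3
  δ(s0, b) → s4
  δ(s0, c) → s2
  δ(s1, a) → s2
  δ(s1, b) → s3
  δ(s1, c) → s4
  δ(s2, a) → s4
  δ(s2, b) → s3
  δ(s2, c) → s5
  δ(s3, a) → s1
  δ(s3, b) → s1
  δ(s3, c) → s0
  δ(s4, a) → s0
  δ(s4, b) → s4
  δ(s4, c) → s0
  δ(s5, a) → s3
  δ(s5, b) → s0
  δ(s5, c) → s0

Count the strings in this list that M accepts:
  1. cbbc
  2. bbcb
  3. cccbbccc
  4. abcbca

2

cbbc: accepted
bbcb: accepted
cccbbccc: rejected
abcbca: rejected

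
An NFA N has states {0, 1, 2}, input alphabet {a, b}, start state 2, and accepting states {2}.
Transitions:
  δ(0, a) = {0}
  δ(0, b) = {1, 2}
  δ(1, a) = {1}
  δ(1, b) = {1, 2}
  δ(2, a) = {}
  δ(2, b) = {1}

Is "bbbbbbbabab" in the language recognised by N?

Start: {2}
read b: {1}
read b: {1, 2}
read b: {1, 2}
read b: {1, 2}
read b: {1, 2}
read b: {1, 2}
read b: {1, 2}
read a: {1}
read b: {1, 2}
read a: {1}
read b: {1, 2}
Reachable ∩ accepting = {2} — nonempty.

accepted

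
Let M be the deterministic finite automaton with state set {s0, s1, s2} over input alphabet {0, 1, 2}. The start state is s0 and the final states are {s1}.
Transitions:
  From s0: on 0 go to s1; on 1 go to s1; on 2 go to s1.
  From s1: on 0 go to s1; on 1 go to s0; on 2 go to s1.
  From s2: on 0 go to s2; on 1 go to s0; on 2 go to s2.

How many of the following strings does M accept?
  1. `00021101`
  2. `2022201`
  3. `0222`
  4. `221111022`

`00021101`: rejected
`2022201`: rejected
`0222`: accepted
`221111022`: accepted

2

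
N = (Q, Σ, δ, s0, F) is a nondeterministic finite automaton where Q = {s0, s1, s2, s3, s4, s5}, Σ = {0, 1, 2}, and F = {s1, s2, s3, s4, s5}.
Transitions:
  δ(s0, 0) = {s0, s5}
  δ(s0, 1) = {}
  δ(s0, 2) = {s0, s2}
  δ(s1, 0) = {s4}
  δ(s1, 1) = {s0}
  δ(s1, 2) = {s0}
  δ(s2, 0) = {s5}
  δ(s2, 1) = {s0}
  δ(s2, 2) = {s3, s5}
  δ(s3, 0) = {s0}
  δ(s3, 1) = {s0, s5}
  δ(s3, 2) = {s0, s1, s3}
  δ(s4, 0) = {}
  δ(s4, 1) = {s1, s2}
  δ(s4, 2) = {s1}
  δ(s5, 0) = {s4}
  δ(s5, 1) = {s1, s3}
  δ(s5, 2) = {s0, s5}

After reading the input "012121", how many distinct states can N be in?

Start: {s0}
read 0: {s0, s5}
read 1: {s1, s3}
read 2: {s0, s1, s3}
read 1: {s0, s5}
read 2: {s0, s2, s5}
read 1: {s0, s1, s3}
Final reachable set {s0, s1, s3} has 3 states.

3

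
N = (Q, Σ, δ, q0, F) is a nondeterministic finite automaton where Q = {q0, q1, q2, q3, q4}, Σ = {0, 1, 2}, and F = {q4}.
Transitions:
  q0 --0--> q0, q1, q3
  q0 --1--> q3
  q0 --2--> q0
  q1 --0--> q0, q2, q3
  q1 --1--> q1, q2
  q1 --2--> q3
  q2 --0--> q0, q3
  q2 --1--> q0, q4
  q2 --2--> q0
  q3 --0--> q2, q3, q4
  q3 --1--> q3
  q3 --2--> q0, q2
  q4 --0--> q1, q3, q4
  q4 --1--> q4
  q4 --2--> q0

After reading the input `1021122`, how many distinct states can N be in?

1

Start: {q0}
read 1: {q3}
read 0: {q2, q3, q4}
read 2: {q0, q2}
read 1: {q0, q3, q4}
read 1: {q3, q4}
read 2: {q0, q2}
read 2: {q0}
Final reachable set {q0} has 1 state.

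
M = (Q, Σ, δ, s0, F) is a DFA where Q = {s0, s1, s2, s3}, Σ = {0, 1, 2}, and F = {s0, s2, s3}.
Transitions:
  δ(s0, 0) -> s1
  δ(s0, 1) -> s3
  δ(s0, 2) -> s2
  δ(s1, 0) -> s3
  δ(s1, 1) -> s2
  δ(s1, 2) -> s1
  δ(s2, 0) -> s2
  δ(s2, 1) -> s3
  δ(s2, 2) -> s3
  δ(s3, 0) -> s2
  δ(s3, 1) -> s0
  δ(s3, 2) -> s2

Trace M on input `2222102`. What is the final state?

s1

s0 --2--> s2
s2 --2--> s3
s3 --2--> s2
s2 --2--> s3
s3 --1--> s0
s0 --0--> s1
s1 --2--> s1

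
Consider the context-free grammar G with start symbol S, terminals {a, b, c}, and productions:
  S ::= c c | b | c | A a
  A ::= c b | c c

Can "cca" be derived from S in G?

S ⇒ Aa ⇒ cca

yes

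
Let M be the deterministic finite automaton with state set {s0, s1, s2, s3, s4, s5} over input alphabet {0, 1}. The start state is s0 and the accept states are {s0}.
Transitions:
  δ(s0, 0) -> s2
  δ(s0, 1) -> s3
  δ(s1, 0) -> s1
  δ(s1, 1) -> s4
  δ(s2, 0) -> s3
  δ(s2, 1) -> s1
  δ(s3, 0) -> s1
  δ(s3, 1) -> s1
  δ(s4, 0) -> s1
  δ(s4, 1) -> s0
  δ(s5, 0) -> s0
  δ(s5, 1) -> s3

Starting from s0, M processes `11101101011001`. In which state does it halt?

s0 --1--> s3
s3 --1--> s1
s1 --1--> s4
s4 --0--> s1
s1 --1--> s4
s4 --1--> s0
s0 --0--> s2
s2 --1--> s1
s1 --0--> s1
s1 --1--> s4
s4 --1--> s0
s0 --0--> s2
s2 --0--> s3
s3 --1--> s1

s1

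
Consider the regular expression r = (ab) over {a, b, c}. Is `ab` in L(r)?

Split as a·b: a matches a and b matches b.

yes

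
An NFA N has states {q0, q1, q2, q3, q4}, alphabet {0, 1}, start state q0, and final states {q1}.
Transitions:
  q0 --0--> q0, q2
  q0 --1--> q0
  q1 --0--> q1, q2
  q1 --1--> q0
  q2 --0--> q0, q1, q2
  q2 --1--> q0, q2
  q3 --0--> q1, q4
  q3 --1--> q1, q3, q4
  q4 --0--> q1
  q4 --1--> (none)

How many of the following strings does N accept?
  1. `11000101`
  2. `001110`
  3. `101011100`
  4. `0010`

3

`11000101`: rejected
`001110`: accepted
`101011100`: accepted
`0010`: accepted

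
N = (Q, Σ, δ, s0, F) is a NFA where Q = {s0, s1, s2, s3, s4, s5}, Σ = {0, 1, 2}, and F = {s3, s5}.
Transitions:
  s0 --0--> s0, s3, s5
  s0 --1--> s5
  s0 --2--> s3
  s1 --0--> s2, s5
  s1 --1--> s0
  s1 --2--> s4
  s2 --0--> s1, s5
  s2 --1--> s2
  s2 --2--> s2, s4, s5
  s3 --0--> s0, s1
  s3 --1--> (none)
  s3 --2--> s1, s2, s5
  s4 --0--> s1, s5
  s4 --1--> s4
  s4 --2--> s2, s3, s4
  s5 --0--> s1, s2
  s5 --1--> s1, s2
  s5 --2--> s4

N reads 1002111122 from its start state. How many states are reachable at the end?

5

Start: {s0}
read 1: {s5}
read 0: {s1, s2}
read 0: {s1, s2, s5}
read 2: {s2, s4, s5}
read 1: {s1, s2, s4}
read 1: {s0, s2, s4}
read 1: {s2, s4, s5}
read 1: {s1, s2, s4}
read 2: {s2, s3, s4, s5}
read 2: {s1, s2, s3, s4, s5}
Final reachable set {s1, s2, s3, s4, s5} has 5 states.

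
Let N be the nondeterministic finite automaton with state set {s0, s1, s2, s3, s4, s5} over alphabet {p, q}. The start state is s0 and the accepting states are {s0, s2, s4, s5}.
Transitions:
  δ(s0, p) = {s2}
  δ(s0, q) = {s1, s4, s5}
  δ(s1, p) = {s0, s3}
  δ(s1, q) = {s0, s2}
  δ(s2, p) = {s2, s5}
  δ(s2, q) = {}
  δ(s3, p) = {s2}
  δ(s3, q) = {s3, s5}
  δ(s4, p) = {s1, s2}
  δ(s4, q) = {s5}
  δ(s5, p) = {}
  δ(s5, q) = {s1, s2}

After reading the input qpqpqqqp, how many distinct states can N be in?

Start: {s0}
read q: {s1, s4, s5}
read p: {s0, s1, s2, s3}
read q: {s0, s1, s2, s3, s4, s5}
read p: {s0, s1, s2, s3, s5}
read q: {s0, s1, s2, s3, s4, s5}
read q: {s0, s1, s2, s3, s4, s5}
read q: {s0, s1, s2, s3, s4, s5}
read p: {s0, s1, s2, s3, s5}
Final reachable set {s0, s1, s2, s3, s5} has 5 states.

5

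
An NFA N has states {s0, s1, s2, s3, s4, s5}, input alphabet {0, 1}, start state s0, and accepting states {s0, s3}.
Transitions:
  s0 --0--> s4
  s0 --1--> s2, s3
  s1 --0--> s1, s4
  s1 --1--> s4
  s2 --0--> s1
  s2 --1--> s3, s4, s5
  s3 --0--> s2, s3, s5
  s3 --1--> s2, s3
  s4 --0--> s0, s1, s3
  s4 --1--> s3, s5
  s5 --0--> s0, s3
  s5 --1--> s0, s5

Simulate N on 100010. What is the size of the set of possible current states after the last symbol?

6

Start: {s0}
read 1: {s2, s3}
read 0: {s1, s2, s3, s5}
read 0: {s0, s1, s2, s3, s4, s5}
read 0: {s0, s1, s2, s3, s4, s5}
read 1: {s0, s2, s3, s4, s5}
read 0: {s0, s1, s2, s3, s4, s5}
Final reachable set {s0, s1, s2, s3, s4, s5} has 6 states.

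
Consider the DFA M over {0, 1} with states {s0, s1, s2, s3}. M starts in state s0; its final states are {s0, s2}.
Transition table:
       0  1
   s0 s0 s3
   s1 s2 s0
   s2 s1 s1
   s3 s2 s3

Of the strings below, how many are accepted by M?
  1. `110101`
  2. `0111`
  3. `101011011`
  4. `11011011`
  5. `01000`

`110101`: rejected
`0111`: rejected
`101011011`: rejected
`11011011`: rejected
`01000`: accepted

1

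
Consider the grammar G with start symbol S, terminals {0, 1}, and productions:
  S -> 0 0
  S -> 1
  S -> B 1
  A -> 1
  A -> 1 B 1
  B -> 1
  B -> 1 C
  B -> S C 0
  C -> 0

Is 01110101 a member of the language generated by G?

no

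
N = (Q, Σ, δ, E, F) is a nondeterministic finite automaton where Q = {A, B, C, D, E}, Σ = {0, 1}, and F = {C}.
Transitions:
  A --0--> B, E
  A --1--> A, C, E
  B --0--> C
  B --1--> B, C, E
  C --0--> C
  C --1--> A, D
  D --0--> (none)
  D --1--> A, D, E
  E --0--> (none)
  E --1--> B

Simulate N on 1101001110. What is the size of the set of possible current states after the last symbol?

3

Start: {E}
read 1: {B}
read 1: {B, C, E}
read 0: {C}
read 1: {A, D}
read 0: {B, E}
read 0: {C}
read 1: {A, D}
read 1: {A, C, D, E}
read 1: {A, B, C, D, E}
read 0: {B, C, E}
Final reachable set {B, C, E} has 3 states.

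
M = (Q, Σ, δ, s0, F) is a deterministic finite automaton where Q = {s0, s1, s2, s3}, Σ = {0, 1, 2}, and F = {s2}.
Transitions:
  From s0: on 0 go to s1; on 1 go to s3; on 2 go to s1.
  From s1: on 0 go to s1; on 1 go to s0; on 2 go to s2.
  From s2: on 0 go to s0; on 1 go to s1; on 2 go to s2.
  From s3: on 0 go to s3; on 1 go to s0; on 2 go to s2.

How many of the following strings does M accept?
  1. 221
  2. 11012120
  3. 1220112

0

221: rejected
11012120: rejected
1220112: rejected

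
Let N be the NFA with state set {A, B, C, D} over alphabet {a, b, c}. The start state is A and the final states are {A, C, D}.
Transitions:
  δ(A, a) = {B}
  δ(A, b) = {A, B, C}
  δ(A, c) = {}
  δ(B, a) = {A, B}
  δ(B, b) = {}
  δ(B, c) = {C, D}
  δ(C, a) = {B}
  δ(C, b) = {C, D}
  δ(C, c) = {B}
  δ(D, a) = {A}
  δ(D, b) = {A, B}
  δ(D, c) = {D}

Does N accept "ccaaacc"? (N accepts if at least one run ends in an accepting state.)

Start: {A}
read c: {}
The reachable set is empty and stays empty for the remaining 6 symbols.
Reachable ∩ accepting = {} — empty.

rejected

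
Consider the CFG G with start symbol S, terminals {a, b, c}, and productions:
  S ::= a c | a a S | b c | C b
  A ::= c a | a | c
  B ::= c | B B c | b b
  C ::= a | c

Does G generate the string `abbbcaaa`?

no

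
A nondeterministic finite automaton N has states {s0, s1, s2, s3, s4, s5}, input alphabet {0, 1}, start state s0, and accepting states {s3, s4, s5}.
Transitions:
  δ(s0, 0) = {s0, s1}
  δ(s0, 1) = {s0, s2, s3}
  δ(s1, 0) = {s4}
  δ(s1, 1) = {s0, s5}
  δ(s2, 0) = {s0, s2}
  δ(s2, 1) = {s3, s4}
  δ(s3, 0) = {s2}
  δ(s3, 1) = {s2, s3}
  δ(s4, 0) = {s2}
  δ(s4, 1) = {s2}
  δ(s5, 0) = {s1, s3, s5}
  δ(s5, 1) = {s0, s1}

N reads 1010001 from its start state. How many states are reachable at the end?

6

Start: {s0}
read 1: {s0, s2, s3}
read 0: {s0, s1, s2}
read 1: {s0, s2, s3, s4, s5}
read 0: {s0, s1, s2, s3, s5}
read 0: {s0, s1, s2, s3, s4, s5}
read 0: {s0, s1, s2, s3, s4, s5}
read 1: {s0, s1, s2, s3, s4, s5}
Final reachable set {s0, s1, s2, s3, s4, s5} has 6 states.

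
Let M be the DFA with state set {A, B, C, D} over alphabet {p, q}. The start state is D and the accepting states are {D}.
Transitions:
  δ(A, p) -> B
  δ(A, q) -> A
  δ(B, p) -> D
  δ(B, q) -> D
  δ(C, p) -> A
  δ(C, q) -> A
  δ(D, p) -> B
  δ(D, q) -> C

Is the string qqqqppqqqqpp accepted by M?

accepted

D --q--> C
C --q--> A
A --q--> A
A --q--> A
A --p--> B
B --p--> D
D --q--> C
C --q--> A
A --q--> A
A --q--> A
A --p--> B
B --p--> D
End in state D, which is an accepting state.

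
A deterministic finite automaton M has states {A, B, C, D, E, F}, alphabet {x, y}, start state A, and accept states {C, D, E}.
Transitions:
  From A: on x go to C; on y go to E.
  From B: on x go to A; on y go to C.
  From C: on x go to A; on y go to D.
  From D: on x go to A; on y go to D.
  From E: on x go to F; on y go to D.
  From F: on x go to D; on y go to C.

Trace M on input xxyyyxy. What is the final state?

E

A --x--> C
C --x--> A
A --y--> E
E --y--> D
D --y--> D
D --x--> A
A --y--> E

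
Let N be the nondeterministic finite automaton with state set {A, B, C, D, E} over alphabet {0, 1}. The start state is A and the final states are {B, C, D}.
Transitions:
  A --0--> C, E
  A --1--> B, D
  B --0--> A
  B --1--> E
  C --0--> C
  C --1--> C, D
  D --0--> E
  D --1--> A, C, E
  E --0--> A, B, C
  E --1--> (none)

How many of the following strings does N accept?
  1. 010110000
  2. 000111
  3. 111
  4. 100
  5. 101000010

010110000: accepted
000111: accepted
111: accepted
100: accepted
101000010: accepted

5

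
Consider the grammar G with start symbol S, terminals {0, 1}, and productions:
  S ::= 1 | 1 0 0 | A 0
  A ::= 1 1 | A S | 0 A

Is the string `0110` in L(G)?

S ⇒ A0 ⇒ 0A0 ⇒ 0110

yes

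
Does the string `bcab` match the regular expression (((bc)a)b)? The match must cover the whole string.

Split as bca·b: ((bc)a) matches bca and b matches b.

yes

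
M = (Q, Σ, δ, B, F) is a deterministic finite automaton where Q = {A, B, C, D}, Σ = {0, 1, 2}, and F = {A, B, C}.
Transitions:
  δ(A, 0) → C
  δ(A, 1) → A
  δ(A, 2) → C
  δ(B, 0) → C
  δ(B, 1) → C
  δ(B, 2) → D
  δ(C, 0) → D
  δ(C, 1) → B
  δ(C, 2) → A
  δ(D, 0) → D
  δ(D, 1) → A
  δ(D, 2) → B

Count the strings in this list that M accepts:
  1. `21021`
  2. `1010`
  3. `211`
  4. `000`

3

`21021`: accepted
`1010`: accepted
`211`: accepted
`000`: rejected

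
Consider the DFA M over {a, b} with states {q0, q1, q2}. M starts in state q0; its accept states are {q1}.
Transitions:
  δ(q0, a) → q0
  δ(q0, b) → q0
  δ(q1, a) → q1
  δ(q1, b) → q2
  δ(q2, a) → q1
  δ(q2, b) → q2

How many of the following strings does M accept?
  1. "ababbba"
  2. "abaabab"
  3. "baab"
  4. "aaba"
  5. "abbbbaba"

"ababbba": rejected
"abaabab": rejected
"baab": rejected
"aaba": rejected
"abbbbaba": rejected

0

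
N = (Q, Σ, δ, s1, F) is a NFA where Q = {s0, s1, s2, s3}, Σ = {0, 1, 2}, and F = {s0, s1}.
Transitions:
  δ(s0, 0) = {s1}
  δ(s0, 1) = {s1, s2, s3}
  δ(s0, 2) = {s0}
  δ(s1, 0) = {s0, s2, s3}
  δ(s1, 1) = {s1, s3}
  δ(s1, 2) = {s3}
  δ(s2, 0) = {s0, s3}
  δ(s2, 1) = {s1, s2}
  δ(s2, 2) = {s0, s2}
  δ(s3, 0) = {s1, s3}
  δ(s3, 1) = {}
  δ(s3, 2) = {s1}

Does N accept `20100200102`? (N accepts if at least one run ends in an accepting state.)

accepted

Start: {s1}
read 2: {s3}
read 0: {s1, s3}
read 1: {s1, s3}
read 0: {s0, s1, s2, s3}
read 0: {s0, s1, s2, s3}
read 2: {s0, s1, s2, s3}
read 0: {s0, s1, s2, s3}
read 0: {s0, s1, s2, s3}
read 1: {s1, s2, s3}
read 0: {s0, s1, s2, s3}
read 2: {s0, s1, s2, s3}
Reachable ∩ accepting = {s0, s1} — nonempty.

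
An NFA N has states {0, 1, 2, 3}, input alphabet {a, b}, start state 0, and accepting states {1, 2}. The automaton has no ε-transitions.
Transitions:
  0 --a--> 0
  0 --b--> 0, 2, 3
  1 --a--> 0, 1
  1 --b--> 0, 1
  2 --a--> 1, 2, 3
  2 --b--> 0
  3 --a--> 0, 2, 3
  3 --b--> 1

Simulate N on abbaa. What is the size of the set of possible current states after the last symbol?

4

Start: {0}
read a: {0}
read b: {0, 2, 3}
read b: {0, 1, 2, 3}
read a: {0, 1, 2, 3}
read a: {0, 1, 2, 3}
Final reachable set {0, 1, 2, 3} has 4 states.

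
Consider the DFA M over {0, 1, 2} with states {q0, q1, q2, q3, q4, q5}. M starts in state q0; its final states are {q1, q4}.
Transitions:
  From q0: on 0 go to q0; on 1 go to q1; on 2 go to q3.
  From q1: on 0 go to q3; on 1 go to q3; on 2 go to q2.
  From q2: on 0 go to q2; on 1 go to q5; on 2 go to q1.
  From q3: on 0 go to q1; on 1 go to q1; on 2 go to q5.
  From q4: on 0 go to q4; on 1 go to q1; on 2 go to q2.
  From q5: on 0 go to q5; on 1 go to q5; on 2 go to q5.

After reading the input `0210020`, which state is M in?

q2

q0 --0--> q0
q0 --2--> q3
q3 --1--> q1
q1 --0--> q3
q3 --0--> q1
q1 --2--> q2
q2 --0--> q2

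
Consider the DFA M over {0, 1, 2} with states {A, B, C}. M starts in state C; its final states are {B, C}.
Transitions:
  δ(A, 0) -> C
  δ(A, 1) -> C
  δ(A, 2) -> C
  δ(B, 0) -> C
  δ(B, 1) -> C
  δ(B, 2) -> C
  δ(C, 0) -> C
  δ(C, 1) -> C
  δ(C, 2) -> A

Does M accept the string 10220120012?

C --1--> C
C --0--> C
C --2--> A
A --2--> C
C --0--> C
C --1--> C
C --2--> A
A --0--> C
C --0--> C
C --1--> C
C --2--> A
End in state A, which is not an accepting state.

rejected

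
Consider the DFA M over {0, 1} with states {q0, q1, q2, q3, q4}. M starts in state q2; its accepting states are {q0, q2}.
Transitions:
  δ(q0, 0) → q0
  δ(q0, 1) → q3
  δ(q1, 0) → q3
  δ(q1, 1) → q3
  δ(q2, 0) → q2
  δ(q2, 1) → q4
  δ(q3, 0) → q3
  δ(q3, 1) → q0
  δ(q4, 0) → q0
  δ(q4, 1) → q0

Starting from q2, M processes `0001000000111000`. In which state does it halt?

q2 --0--> q2
q2 --0--> q2
q2 --0--> q2
q2 --1--> q4
q4 --0--> q0
q0 --0--> q0
q0 --0--> q0
q0 --0--> q0
q0 --0--> q0
q0 --0--> q0
q0 --1--> q3
q3 --1--> q0
q0 --1--> q3
q3 --0--> q3
q3 --0--> q3
q3 --0--> q3

q3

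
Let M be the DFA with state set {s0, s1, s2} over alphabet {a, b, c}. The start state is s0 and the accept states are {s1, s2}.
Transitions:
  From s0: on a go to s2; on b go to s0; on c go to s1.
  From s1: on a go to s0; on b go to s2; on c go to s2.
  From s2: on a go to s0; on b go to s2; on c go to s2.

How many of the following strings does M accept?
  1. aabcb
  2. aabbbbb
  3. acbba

aabcb: accepted
aabbbbb: rejected
acbba: rejected

1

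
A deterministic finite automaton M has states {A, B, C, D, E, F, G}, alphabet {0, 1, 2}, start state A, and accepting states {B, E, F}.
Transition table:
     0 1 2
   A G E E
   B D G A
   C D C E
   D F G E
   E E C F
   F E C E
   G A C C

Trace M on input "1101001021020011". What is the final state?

C

A --1--> E
E --1--> C
C --0--> D
D --1--> G
G --0--> A
A --0--> G
G --1--> C
C --0--> D
D --2--> E
E --1--> C
C --0--> D
D --2--> E
E --0--> E
E --0--> E
E --1--> C
C --1--> C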